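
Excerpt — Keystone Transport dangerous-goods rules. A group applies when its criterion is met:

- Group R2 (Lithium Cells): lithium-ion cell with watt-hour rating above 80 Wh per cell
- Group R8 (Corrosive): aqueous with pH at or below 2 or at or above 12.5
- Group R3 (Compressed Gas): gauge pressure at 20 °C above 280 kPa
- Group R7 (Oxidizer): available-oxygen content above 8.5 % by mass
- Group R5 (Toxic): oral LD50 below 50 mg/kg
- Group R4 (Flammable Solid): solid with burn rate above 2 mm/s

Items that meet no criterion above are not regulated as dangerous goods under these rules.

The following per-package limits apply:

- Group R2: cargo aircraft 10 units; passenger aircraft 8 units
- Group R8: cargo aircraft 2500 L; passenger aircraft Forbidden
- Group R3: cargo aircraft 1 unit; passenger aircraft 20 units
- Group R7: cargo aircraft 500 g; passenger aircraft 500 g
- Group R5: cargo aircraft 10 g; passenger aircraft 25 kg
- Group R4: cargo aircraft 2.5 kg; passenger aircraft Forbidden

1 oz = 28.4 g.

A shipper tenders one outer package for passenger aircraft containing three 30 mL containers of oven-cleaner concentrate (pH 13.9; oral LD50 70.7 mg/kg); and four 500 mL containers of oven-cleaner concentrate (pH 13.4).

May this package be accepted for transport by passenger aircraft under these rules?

No

pH 13.9 meets the Group R8 criterion (Corrosive), so the oven-cleaner concentrate is Group R8.
Oven-cleaner concentrate: pH 13.4 ≥ 12.5 → Group R8 (Corrosive).
Group R8 net quantity: (three 30 mL containers = 90 mL) + (four 500 mL containers = 2 L) = 2.09 L.
Group R8 is Forbidden by passenger aircraft.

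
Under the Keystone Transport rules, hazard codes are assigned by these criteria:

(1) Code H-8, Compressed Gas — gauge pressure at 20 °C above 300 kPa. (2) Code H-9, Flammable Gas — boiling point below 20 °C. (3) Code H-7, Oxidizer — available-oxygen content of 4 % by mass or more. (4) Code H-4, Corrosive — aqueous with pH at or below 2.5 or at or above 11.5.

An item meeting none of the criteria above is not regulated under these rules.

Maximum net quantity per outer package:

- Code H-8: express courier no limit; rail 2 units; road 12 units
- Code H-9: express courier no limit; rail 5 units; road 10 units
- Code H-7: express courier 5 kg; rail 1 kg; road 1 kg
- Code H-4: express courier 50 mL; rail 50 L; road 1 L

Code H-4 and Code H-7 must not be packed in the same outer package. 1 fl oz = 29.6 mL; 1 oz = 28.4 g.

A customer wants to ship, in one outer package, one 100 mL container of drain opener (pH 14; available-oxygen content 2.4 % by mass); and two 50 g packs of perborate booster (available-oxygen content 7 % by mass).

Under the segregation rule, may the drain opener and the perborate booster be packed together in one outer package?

pH 14 meets the Code H-4 criterion (Corrosive), so the drain opener is Code H-4.
With available-oxygen content 7 % by mass (≥ 4 % by mass), the perborate booster falls in Code H-7.
Code H-4 and Code H-7 may not share an outer package.

No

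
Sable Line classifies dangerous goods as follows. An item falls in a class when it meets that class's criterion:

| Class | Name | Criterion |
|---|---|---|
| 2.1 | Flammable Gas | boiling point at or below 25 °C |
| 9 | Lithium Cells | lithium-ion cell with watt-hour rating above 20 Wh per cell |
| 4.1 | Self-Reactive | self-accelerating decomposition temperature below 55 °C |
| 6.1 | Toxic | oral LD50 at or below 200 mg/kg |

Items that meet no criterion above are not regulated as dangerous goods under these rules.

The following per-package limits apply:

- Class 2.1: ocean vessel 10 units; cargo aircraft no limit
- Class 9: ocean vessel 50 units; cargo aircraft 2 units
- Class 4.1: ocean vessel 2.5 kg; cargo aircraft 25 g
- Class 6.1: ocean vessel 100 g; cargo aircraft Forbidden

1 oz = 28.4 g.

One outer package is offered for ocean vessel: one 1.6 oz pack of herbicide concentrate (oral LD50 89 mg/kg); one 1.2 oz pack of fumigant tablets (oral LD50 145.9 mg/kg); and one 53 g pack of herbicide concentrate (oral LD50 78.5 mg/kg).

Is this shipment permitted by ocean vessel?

With oral LD50 89 mg/kg (≤ 200 mg/kg), the herbicide concentrate falls in Class 6.1.
With oral LD50 145.9 mg/kg (≤ 200 mg/kg), the fumigant tablets fall in Class 6.1.
Herbicide concentrate: oral LD50 78.5 mg/kg ≤ 200 mg/kg → Class 6.1 (Toxic).
Total Class 6.1: (one 1.6 oz pack = 45.44 g) + (one 1.2 oz pack = 34.08 g) + 53 g = 132.52 g.
132.52 g exceeds the ocean vessel limit of 100 g for Class 6.1.

No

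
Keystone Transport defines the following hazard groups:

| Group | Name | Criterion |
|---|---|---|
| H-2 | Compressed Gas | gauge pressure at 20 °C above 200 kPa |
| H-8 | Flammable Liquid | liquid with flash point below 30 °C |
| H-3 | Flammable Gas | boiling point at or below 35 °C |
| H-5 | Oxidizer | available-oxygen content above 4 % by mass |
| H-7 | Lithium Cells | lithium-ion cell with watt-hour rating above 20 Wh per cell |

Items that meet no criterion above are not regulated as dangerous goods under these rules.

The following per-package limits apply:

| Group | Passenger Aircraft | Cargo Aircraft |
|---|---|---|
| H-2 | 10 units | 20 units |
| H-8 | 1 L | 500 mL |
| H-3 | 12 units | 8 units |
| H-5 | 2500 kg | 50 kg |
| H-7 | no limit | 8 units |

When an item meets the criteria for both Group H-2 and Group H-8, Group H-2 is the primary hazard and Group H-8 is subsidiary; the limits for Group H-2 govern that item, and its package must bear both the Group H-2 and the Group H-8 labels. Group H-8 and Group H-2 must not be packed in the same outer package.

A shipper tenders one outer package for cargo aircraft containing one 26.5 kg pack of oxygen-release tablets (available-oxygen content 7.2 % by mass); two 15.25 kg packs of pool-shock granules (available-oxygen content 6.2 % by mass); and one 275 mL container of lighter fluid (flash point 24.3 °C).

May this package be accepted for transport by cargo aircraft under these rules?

No

Oxygen-release tablets: available-oxygen content 7.2 % by mass > 4 % by mass → Group H-5 (Oxidizer).
Pool-shock granules: available-oxygen content 6.2 % by mass > 4 % by mass → Group H-5 (Oxidizer).
Flash point 24.3 °C meets the Group H-8 criterion (Flammable Liquid), so the lighter fluid is Group H-8.
Group H-5 net quantity: 26.5 kg + (two 15.25 kg packs = 30.5 kg) = 57 kg.
57 kg exceeds the cargo aircraft limit of 50 kg for Group H-5.
Group H-8 quantity: 275 mL.
That is within the Group H-8 cargo aircraft limit of 500 mL.
The segregation rule (Group H-8 with Group H-2) does not apply to Group H-5 with Group H-8.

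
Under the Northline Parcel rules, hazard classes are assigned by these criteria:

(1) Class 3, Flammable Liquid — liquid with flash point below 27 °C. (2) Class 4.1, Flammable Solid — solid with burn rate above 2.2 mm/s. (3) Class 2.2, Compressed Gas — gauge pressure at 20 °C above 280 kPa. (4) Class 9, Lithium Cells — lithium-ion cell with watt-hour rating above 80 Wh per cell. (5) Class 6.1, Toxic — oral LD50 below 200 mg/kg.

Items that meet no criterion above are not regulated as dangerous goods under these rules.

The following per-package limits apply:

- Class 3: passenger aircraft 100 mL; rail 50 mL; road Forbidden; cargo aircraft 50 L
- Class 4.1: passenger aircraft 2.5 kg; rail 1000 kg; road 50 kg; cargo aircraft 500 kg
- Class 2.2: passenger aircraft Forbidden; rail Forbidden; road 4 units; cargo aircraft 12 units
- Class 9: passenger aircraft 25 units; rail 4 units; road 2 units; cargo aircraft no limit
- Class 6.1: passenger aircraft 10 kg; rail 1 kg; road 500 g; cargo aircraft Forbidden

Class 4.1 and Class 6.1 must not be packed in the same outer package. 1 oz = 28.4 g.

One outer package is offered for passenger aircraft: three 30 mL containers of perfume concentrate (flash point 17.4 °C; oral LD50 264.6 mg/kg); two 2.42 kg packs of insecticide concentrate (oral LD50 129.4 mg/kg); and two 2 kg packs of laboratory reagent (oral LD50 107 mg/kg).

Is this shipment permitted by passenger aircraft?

Yes

With flash point 17.4 °C (< 27 °C), the perfume concentrate falls in Class 3.
The insecticide concentrate has oral LD50 129.4 mg/kg, which is < 200 mg/kg, so it is Class 6.1 (Toxic).
The laboratory reagent has oral LD50 107 mg/kg, which is < 200 mg/kg, so it is Class 6.1 (Toxic).
Class 6.1 net quantity: (two 2.42 kg packs = 4.84 kg) + (two 2 kg packs = 4 kg) = 8.84 kg.
That is within the Class 6.1 passenger aircraft limit of 10 kg.
Class 3 quantity: three 30 mL containers = 90 mL.
That is within the Class 3 passenger aircraft limit of 100 mL.
The segregation rule (Class 4.1 with Class 6.1) does not apply to Class 6.1 with Class 3.
Every hazard class is within its passenger aircraft limit and no segregation rule is violated.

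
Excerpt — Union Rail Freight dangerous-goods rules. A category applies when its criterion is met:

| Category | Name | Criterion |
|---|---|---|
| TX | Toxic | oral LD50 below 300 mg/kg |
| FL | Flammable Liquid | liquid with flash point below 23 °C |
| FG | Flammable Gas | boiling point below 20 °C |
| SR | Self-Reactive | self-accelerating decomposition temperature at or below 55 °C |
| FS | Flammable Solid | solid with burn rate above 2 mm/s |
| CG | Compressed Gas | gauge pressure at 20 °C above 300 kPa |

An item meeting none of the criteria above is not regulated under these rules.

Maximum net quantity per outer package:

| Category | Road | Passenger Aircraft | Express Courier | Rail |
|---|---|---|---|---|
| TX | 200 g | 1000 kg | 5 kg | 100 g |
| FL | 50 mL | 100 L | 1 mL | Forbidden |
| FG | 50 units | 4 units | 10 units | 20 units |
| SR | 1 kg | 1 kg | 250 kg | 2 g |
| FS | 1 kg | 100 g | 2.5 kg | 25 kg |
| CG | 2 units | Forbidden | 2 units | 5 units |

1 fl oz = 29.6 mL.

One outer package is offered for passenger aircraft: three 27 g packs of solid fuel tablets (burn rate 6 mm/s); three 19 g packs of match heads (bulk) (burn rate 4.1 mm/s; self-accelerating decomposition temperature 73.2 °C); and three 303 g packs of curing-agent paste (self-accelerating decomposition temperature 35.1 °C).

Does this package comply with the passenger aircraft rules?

With burn rate 6 mm/s (> 2 mm/s), the solid fuel tablets fall in Category FS.
The match heads (bulk) have burn rate 4.1 mm/s, which is > 2 mm/s, so they are Category FS (Flammable Solid).
The curing-agent paste has self-accelerating decomposition temperature 35.1 °C, which is ≤ 55 °C, so it is Category SR (Self-Reactive).
Category FS net quantity: (three 27 g packs = 81 g) + (three 19 g packs = 57 g) = 138 g.
138 g exceeds the passenger aircraft limit of 100 g for Category FS.
Category SR quantity: three 303 g packs = 909 g.
That is within the Category SR passenger aircraft limit of 1 kg.

No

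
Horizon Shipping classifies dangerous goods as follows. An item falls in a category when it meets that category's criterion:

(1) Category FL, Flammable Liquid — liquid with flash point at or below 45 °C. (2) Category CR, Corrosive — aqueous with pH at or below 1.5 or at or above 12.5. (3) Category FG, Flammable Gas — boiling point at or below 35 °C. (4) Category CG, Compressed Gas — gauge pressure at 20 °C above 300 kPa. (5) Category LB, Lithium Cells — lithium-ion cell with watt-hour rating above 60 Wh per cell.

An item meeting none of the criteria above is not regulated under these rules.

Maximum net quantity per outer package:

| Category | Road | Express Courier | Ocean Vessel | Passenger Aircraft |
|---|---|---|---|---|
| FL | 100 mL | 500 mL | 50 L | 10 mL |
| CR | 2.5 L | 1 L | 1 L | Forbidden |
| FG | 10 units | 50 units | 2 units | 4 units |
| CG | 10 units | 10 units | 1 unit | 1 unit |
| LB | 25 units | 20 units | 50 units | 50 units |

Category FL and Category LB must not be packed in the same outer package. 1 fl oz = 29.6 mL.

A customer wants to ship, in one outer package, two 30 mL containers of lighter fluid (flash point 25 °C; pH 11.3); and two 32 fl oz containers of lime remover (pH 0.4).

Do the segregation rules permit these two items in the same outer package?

Flash point 25 °C meets the Category FL criterion (Flammable Liquid), so the lighter fluid is Category FL.
With pH 0.4 (≤ 1.5), the lime remover falls in Category CR.
No segregation rule bars Category FL with Category CR.

Yes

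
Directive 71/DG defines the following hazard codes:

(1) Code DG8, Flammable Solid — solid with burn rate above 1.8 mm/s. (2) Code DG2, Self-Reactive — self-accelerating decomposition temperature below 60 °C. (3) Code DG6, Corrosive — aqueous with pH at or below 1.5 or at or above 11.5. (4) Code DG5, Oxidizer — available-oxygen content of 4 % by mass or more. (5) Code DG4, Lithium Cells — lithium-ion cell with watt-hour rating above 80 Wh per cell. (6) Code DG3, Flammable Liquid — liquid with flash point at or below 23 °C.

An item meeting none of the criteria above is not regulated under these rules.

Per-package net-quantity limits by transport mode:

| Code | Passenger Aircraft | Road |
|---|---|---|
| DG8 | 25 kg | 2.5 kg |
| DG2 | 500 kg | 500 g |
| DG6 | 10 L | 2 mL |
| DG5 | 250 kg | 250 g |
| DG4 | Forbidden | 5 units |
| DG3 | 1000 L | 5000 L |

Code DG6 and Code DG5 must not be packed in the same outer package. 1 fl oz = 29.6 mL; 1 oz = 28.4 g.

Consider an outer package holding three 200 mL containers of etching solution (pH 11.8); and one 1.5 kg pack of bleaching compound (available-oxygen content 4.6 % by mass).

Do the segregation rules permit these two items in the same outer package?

With pH 11.8 (≥ 11.5), the etching solution falls in Code DG6.
Available-oxygen content 4.6 % by mass meets the Code DG5 criterion (Oxidizer), so the bleaching compound is Code DG5.
Code DG6 and Code DG5 may not share an outer package.

No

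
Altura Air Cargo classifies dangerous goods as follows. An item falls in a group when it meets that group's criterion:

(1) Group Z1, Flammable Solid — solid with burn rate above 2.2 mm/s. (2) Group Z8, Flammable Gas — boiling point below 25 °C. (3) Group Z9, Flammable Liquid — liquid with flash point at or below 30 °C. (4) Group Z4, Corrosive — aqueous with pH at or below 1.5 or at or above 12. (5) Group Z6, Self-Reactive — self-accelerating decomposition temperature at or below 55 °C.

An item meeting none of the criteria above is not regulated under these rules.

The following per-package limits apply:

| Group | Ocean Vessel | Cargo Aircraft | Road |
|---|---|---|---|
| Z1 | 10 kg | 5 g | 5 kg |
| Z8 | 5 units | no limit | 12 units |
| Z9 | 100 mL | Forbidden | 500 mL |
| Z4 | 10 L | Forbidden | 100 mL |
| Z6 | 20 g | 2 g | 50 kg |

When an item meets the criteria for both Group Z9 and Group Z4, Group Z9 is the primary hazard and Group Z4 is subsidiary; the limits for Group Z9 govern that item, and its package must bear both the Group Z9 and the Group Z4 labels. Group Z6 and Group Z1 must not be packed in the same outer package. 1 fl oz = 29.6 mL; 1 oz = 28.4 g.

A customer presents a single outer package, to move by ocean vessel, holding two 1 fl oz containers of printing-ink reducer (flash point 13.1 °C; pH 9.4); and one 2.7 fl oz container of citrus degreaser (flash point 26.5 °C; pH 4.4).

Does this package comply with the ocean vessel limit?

No

Printing-ink reducer: flash point 13.1 °C ≤ 30 °C → Group Z9 (Flammable Liquid).
With flash point 26.5 °C (≤ 30 °C), the citrus degreaser falls in Group Z9.
Total Group Z9: (two 1 fl oz containers = 59.2 mL) + (one 2.7 fl oz container = 79.92 mL) = 139.12 mL.
139.12 mL exceeds the ocean vessel limit of 100 mL for Group Z9.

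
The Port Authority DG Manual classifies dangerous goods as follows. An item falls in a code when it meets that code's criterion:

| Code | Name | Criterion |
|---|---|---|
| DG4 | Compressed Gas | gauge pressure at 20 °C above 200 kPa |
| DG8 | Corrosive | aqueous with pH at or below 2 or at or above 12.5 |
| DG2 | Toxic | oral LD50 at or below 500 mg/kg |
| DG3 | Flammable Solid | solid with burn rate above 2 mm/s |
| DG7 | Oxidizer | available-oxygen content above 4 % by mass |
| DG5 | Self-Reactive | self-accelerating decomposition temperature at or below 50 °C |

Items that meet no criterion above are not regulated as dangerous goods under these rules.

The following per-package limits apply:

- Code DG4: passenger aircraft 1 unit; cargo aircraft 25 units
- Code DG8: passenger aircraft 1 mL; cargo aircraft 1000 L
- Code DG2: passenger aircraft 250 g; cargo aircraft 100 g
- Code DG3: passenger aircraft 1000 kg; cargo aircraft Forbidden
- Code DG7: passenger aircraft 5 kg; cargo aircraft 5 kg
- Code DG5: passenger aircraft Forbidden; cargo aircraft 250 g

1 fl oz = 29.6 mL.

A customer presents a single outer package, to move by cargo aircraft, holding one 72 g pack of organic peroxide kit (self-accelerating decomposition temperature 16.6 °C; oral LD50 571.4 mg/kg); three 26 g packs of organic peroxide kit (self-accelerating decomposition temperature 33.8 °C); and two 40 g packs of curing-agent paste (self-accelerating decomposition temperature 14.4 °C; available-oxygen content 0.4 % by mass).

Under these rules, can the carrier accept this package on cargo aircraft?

Yes

Organic peroxide kit: self-accelerating decomposition temperature 16.6 °C ≤ 50 °C → Code DG5 (Self-Reactive).
Organic peroxide kit: self-accelerating decomposition temperature 33.8 °C ≤ 50 °C → Code DG5 (Self-Reactive).
The curing-agent paste has self-accelerating decomposition temperature 14.4 °C, which is ≤ 50 °C, so it is Code DG5 (Self-Reactive).
Total Code DG5: 72 g + (three 26 g packs = 78 g) + (two 40 g packs = 80 g) = 230 g.
230 g is within the cargo aircraft limit of 250 g for Code DG5.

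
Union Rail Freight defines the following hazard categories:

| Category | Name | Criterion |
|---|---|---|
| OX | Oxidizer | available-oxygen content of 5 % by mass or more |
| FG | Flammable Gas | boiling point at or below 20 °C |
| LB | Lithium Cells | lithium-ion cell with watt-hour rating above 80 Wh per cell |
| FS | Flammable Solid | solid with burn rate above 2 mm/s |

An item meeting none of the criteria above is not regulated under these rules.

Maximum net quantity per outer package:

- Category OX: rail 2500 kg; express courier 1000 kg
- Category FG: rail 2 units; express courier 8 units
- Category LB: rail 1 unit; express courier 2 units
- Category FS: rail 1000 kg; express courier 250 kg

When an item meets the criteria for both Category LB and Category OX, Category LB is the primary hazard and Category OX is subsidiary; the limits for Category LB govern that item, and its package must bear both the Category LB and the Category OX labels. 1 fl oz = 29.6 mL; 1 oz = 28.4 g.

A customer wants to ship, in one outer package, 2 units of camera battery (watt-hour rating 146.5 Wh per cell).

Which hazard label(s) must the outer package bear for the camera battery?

Category LB

Camera battery: watt-hour rating 146.5 Wh per cell > 80 Wh per cell → Category LB (Lithium Cells).
Only the Category LB label is required.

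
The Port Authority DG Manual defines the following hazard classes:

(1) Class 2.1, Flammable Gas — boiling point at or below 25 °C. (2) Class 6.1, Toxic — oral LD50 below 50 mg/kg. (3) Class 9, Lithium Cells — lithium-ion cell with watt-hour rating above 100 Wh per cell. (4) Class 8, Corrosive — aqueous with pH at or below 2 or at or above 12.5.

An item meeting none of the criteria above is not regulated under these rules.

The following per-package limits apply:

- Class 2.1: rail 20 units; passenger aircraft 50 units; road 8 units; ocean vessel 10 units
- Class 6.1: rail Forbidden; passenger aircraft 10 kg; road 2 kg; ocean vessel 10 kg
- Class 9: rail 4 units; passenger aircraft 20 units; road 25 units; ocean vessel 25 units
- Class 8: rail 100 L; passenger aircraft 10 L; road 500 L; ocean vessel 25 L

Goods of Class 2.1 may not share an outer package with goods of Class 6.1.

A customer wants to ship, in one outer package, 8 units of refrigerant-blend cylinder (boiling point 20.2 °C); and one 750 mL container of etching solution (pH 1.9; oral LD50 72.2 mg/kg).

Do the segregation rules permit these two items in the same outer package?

Yes

The refrigerant-blend cylinder has boiling point 20.2 °C, which is ≤ 25 °C, so it is Class 2.1 (Flammable Gas).
The etching solution has pH 1.9, which is ≤ 2, so it is Class 8 (Corrosive).
No segregation rule bars Class 2.1 with Class 8.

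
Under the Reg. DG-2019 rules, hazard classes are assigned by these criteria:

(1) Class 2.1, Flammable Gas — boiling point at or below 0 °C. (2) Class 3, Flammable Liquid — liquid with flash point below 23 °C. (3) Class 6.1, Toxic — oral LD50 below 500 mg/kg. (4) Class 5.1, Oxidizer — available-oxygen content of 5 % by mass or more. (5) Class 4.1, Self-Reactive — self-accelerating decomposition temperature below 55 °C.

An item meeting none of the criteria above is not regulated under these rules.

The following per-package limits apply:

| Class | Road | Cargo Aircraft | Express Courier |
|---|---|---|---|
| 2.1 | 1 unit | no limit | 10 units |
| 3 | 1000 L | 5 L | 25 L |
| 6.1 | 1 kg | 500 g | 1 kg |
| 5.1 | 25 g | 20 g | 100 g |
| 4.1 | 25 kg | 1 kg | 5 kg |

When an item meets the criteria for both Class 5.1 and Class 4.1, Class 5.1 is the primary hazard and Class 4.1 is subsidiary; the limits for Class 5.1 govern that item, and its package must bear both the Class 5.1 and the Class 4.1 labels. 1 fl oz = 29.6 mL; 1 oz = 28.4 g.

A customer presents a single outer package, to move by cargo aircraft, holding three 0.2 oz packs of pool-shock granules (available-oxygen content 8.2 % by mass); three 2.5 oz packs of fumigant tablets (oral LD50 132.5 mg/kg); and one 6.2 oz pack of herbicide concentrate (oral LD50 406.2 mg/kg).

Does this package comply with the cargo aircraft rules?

Yes

Pool-shock granules: available-oxygen content 8.2 % by mass ≥ 5 % by mass → Class 5.1 (Oxidizer).
Fumigant tablets: oral LD50 132.5 mg/kg < 500 mg/kg → Class 6.1 (Toxic).
Herbicide concentrate: oral LD50 406.2 mg/kg < 500 mg/kg → Class 6.1 (Toxic).
Total Class 6.1: (three 2.5 oz packs = 213 g) + (one 6.2 oz pack = 176.08 g) = 389.08 g.
That is within the Class 6.1 cargo aircraft limit of 500 g.
Class 5.1 quantity: three 0.2 oz packs = 17.04 g.
That is within the Class 5.1 cargo aircraft limit of 20 g.
Every hazard class is within its cargo aircraft limit and no segregation rule is violated.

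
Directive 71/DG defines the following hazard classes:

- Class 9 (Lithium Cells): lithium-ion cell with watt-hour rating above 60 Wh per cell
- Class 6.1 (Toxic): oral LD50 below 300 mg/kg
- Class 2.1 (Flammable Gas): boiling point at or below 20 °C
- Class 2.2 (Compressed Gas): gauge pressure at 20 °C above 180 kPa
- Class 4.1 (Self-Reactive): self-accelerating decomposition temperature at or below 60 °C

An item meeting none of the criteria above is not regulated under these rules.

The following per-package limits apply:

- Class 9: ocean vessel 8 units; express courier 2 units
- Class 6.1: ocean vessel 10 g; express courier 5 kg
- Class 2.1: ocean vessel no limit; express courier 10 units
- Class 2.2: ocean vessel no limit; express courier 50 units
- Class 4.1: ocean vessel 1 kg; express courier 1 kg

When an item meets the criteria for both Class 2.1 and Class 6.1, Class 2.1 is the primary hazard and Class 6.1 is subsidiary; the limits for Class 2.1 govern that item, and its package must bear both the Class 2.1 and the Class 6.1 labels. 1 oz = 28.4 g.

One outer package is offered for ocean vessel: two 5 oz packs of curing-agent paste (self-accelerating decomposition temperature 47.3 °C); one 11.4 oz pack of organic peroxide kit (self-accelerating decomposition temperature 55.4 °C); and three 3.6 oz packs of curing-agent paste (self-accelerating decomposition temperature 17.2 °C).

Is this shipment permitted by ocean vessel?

Yes

With self-accelerating decomposition temperature 47.3 °C (≤ 60 °C), the curing-agent paste falls in Class 4.1.
With self-accelerating decomposition temperature 55.4 °C (≤ 60 °C), the organic peroxide kit falls in Class 4.1.
The curing-agent paste has self-accelerating decomposition temperature 17.2 °C, which is ≤ 60 °C, so it is Class 4.1 (Self-Reactive).
Class 4.1 net quantity: (two 5 oz packs = 284 g) + (one 11.4 oz pack = 323.76 g) + (three 3.6 oz packs = 306.72 g) = 914.48 g.
That is within the Class 4.1 ocean vessel limit of 1 kg.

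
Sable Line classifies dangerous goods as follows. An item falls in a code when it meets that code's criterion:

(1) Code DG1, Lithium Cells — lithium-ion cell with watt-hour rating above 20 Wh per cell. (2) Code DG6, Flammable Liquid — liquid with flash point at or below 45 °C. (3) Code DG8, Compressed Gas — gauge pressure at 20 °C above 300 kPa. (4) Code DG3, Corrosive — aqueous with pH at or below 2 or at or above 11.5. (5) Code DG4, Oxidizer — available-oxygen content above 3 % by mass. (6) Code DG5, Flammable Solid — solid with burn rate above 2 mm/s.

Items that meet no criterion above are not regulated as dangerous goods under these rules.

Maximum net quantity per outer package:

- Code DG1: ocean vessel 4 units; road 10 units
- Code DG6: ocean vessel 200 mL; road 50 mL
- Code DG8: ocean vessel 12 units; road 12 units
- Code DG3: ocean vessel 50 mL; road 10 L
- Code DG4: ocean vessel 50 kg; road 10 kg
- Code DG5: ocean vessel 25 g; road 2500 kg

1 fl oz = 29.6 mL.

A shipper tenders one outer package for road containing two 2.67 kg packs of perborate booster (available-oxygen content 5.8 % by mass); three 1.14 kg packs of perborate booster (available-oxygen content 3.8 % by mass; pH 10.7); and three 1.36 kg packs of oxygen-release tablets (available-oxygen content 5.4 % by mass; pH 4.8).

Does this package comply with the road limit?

Perborate booster: available-oxygen content 5.8 % by mass > 3 % by mass → Code DG4 (Oxidizer).
Available-oxygen content 3.8 % by mass meets the Code DG4 criterion (Oxidizer), so the perborate booster is Code DG4.
The oxygen-release tablets have available-oxygen content 5.4 % by mass, which is > 3 % by mass, so they are Code DG4 (Oxidizer).
Code DG4 net quantity: (two 2.67 kg packs = 5.34 kg) + (three 1.14 kg packs = 3.42 kg) + (three 1.36 kg packs = 4.08 kg) = 12.84 kg.
That exceeds the Code DG4 road limit of 10 kg.

No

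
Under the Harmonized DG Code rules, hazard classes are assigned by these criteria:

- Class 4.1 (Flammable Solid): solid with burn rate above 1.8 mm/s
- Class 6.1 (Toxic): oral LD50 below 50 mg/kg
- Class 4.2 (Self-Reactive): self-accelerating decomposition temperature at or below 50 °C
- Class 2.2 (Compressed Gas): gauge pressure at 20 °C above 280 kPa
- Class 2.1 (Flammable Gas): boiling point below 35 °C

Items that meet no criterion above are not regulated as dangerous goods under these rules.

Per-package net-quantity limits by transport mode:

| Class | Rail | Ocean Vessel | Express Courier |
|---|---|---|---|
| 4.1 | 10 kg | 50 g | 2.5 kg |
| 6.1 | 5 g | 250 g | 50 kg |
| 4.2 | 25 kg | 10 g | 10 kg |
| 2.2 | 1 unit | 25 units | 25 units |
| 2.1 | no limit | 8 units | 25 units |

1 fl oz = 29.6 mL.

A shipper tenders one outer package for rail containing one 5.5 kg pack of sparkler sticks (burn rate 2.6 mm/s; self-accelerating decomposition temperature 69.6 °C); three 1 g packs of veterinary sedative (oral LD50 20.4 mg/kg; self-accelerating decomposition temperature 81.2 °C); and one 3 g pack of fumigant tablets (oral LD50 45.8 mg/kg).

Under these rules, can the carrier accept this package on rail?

No

With burn rate 2.6 mm/s (> 1.8 mm/s), the sparkler sticks fall in Class 4.1.
With oral LD50 20.4 mg/kg (< 50 mg/kg), the veterinary sedative falls in Class 6.1.
Oral LD50 45.8 mg/kg meets the Class 6.1 criterion (Toxic), so the fumigant tablets are Class 6.1.
Class 6.1 net quantity: (three 1 g packs = 3 g) + 3 g = 6 g.
That exceeds the Class 6.1 rail limit of 5 g.
Class 4.1 quantity: 5.5 kg.
5.5 kg ≤ 10 kg (rail limit, Class 4.1) — within limit.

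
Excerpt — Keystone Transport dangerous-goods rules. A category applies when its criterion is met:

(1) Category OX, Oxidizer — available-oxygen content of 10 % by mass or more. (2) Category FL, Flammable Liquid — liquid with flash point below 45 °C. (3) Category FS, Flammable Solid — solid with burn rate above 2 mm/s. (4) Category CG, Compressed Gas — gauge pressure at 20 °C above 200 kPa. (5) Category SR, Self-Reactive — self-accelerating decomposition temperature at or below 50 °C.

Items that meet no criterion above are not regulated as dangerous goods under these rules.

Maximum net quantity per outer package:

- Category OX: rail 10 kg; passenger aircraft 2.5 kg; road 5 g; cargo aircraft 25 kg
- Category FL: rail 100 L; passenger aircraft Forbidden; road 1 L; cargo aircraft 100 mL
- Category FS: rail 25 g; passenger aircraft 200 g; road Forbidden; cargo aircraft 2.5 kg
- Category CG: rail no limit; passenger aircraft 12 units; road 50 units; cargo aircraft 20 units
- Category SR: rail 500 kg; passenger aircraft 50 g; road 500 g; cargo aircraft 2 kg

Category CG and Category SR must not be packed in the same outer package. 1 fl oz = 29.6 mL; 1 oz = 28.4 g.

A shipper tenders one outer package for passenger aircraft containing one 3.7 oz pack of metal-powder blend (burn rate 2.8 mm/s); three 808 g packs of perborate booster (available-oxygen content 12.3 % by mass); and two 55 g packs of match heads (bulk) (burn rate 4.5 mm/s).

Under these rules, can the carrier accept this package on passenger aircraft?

Metal-powder blend: burn rate 2.8 mm/s > 2 mm/s → Category FS (Flammable Solid).
Perborate booster: available-oxygen content 12.3 % by mass ≥ 10 % by mass → Category OX (Oxidizer).
Burn rate 4.5 mm/s meets the Category FS criterion (Flammable Solid), so the match heads (bulk) are Category FS.
Category FS net quantity: (one 3.7 oz pack = 105.08 g) + (two 55 g packs = 110 g) = 215.08 g.
215.08 g exceeds the passenger aircraft limit of 200 g for Category FS.
Category OX quantity: three 808 g packs = 2.424 kg.
That is within the Category OX passenger aircraft limit of 2.5 kg.
The segregation rule (Category CG with Category SR) does not apply to Category FS with Category OX.

No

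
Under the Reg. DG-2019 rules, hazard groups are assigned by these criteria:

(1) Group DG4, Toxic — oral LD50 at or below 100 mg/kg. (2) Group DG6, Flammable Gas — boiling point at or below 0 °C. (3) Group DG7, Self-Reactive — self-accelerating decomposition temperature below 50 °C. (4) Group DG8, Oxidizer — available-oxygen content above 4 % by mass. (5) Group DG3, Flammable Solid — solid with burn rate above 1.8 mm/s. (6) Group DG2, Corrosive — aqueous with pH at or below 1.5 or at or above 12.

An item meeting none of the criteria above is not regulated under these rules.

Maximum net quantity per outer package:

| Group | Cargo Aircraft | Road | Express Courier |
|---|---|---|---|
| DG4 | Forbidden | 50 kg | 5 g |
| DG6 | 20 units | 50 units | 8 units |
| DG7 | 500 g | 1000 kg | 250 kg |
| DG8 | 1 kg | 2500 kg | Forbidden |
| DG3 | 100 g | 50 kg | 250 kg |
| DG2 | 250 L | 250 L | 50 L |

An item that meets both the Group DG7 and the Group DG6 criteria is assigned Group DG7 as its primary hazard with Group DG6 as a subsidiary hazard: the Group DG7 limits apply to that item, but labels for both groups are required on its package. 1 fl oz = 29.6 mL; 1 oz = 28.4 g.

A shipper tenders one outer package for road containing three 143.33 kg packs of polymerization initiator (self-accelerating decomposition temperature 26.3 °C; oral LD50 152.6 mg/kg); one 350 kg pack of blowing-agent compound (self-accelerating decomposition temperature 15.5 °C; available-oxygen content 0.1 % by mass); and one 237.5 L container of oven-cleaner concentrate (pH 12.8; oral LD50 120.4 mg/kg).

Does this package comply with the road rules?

Yes

With self-accelerating decomposition temperature 26.3 °C (< 50 °C), the polymerization initiator falls in Group DG7.
Self-accelerating decomposition temperature 15.5 °C meets the Group DG7 criterion (Self-Reactive), so the blowing-agent compound is Group DG7.
With pH 12.8 (≥ 12), the oven-cleaner concentrate falls in Group DG2.
Group DG7 net quantity: (three 143.33 kg packs = 429.99 kg) + 350 kg = 779.99 kg.
779.99 kg ≤ 1000 kg (road limit, Group DG7) — within limit.
Group DG2 quantity: 237.5 L.
That is within the Group DG2 road limit of 250 L.
Every hazard group is within its road limit and no segregation rule is violated.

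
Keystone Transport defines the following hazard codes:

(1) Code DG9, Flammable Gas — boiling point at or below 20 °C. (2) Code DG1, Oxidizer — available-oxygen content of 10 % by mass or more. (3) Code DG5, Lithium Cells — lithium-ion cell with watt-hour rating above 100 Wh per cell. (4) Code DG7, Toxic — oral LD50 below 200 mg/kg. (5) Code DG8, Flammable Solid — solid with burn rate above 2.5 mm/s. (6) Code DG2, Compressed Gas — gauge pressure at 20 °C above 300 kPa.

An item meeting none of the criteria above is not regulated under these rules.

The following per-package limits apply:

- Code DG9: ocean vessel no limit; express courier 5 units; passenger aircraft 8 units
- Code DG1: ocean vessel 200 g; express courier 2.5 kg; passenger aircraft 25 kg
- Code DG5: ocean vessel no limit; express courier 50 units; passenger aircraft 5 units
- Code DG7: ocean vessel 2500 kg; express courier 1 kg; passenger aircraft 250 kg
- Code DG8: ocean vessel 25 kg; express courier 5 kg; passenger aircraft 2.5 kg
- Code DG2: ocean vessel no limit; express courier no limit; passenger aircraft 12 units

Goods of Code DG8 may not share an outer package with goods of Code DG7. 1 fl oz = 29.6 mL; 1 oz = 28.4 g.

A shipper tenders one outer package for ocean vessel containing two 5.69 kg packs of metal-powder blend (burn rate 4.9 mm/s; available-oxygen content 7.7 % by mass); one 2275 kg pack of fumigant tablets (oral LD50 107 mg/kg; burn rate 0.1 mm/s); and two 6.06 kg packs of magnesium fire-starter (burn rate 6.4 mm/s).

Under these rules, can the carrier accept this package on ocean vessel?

No

With burn rate 4.9 mm/s (> 2.5 mm/s), the metal-powder blend falls in Code DG8.
Fumigant tablets: oral LD50 107 mg/kg < 200 mg/kg → Code DG7 (Toxic).
Burn rate 6.4 mm/s meets the Code DG8 criterion (Flammable Solid), so the magnesium fire-starter is Code DG8.
Total Code DG8: (two 5.69 kg packs = 11.38 kg) + (two 6.06 kg packs = 12.12 kg) = 23.5 kg.
That is within the Code DG8 ocean vessel limit of 25 kg.
Code DG7 quantity: 2275 kg.
2275 kg is within the ocean vessel limit of 2500 kg for Code DG7.
Code DG8 and Code DG7 may not share an outer package.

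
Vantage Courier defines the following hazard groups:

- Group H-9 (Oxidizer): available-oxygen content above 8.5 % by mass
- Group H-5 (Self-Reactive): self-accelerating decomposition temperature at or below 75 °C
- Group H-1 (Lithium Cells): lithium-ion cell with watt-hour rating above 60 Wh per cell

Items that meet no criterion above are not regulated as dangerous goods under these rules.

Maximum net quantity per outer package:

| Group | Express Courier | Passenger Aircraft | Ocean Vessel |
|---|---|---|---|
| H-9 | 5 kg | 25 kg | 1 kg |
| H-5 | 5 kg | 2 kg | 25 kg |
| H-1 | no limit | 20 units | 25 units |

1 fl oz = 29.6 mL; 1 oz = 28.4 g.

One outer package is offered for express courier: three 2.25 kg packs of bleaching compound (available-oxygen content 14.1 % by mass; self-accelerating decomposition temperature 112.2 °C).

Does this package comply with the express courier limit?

With available-oxygen content 14.1 % by mass (> 8.5 % by mass), the bleaching compound falls in Group H-9.
Group H-9 quantity: three 2.25 kg packs = 6.75 kg.
6.75 kg > 5 kg (express courier limit, Group H-9) — over the limit.

No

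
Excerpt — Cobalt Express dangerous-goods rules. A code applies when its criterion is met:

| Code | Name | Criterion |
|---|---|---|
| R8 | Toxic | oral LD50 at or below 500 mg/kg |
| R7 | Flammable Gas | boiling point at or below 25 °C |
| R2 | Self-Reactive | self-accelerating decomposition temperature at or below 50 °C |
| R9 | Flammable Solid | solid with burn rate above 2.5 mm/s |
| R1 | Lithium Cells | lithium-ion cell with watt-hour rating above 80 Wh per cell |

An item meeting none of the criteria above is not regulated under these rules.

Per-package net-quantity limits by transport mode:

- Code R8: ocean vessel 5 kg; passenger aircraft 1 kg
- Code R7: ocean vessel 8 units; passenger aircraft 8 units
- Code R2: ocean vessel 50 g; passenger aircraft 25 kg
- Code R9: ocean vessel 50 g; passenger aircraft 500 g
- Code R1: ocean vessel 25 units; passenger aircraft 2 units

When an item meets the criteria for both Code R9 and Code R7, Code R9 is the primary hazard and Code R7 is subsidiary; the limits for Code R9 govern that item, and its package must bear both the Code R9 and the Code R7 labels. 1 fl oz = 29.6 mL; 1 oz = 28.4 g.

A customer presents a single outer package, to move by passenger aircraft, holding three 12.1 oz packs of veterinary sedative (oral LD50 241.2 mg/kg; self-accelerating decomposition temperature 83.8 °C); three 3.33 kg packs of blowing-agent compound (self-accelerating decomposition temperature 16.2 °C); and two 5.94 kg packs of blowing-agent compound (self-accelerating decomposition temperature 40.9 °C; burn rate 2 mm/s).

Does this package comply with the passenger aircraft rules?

No

Veterinary sedative: oral LD50 241.2 mg/kg ≤ 500 mg/kg → Code R8 (Toxic).
Self-accelerating decomposition temperature 16.2 °C meets the Code R2 criterion (Self-Reactive), so the blowing-agent compound is Code R2.
With self-accelerating decomposition temperature 40.9 °C (≤ 50 °C), the blowing-agent compound falls in Code R2.
Code R2 net quantity: (three 3.33 kg packs = 9.99 kg) + (two 5.94 kg packs = 11.88 kg) = 21.87 kg.
That is within the Code R2 passenger aircraft limit of 25 kg.
Code R8 quantity: three 12.1 oz packs = 1030.92 g.
1030.92 g exceeds the passenger aircraft limit of 1 kg for Code R8.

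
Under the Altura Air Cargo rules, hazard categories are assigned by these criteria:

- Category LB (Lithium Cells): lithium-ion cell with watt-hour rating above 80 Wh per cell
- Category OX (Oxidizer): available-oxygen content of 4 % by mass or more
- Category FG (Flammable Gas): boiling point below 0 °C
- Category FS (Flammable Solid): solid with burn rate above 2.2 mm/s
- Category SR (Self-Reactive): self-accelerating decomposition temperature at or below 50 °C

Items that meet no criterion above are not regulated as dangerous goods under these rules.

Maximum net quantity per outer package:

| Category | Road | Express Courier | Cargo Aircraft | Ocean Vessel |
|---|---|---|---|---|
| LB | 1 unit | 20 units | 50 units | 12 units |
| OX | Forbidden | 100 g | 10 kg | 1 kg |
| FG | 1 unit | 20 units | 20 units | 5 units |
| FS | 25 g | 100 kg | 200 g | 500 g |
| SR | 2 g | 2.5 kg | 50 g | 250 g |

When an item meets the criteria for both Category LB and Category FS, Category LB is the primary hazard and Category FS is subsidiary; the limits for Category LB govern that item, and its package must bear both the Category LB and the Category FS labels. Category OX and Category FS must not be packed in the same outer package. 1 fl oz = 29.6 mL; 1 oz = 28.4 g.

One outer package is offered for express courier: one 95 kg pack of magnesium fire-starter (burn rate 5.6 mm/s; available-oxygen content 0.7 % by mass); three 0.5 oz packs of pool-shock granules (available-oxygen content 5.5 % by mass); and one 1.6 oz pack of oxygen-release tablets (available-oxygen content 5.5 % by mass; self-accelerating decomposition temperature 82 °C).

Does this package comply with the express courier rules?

Magnesium fire-starter: burn rate 5.6 mm/s > 2.2 mm/s → Category FS (Flammable Solid).
Available-oxygen content 5.5 % by mass meets the Category OX criterion (Oxidizer), so the pool-shock granules are Category OX.
With available-oxygen content 5.5 % by mass (≥ 4 % by mass), the oxygen-release tablets fall in Category OX.
Total Category OX: (three 0.5 oz packs = 42.6 g) + (one 1.6 oz pack = 45.44 g) = 88.04 g.
That is within the Category OX express courier limit of 100 g.
Category FS quantity: 95 kg.
95 kg ≤ 100 kg (express courier limit, Category FS) — within limit.
Category OX and Category FS may not share an outer package.

No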